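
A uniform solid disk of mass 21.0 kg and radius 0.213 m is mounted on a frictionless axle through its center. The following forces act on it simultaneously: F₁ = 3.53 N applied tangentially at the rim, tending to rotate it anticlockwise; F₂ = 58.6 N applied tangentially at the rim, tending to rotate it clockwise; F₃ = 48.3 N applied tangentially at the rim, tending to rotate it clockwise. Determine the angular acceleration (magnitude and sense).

I = ½MR² = (1/2)(21.0)(0.213)² = 0.4764 kg·m².
Taking anticlockwise as positive: τ₁ = +(3.53)(0.213) = +0.7519 N·m; τ₂ = −(58.6)(0.213) = −12.48 N·m; τ₃ = −(48.3)(0.213) = −10.29 N·m.
Net torque τ = -22.02 N·m.
α = τ/I = -22.02/0.4764 = -46.22 rad/s².

α ≈ 46.2 rad/s², clockwise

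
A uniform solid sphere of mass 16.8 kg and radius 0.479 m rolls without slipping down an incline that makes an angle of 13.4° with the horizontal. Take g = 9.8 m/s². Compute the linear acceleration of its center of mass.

Translation along the incline: Mg sinθ − f = Ma.
Rotation about the center: fR = Iα with I = (2/5)MR². No-slip gives a = αR, so f = (I/R²)a = (2/5)M a.
Substituting: Mg sinθ = (1 + 0.4000)Ma, so a = g sinθ/(1 + 0.4000) = (9.8) sin 13.4° / 1.400 = 1.622 m/s².

a ≈ 1.62 m/s²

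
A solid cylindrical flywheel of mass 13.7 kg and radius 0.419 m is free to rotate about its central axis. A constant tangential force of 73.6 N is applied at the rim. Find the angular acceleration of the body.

I = ½MR² = (1/2)(13.7)(0.419)² = 1.203 kg·m².
τ = F R = (73.6)(0.419) = 30.84 N·m.
From τ = Iα: α = 30.84/1.203 = 25.64 rad/s².

α ≈ 25.6 rad/s²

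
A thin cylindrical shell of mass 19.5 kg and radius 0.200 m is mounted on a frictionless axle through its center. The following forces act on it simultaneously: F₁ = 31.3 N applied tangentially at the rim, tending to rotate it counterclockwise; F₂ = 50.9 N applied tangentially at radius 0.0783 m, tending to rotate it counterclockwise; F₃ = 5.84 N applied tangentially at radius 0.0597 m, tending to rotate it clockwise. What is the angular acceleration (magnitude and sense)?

α ≈ 12.7 rad/s², counterclockwise

I = MR² = (19.5)(0.200)² = 0.7800 kg·m².
Taking counterclockwise as positive: τ₁ = +(31.3)(0.200) = +6.260 N·m; τ₂ = +(50.9)(0.0783) = +3.985 N·m; τ₃ = −(5.84)(0.0597) = −0.3486 N·m.
Net torque τ = 9.897 N·m.
α = τ/I = 9.897/0.7800 = 12.69 rad/s².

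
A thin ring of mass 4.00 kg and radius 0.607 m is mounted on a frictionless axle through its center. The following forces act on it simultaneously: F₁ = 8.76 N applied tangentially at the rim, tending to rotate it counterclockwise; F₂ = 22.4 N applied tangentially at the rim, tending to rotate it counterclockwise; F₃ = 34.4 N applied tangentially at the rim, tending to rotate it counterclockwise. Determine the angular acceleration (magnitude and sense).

α ≈ 27.0 rad/s², counterclockwise

I = MR² = (4.00)(0.607)² = 1.474 kg·m².
Taking counterclockwise as positive: τ₁ = +(8.76)(0.607) = +5.317 N·m; τ₂ = +(22.4)(0.607) = +13.60 N·m; τ₃ = +(34.4)(0.607) = +20.88 N·m.
Net torque τ = 39.79 N·m.
α = τ/I = 39.79/1.474 = 27.00 rad/s².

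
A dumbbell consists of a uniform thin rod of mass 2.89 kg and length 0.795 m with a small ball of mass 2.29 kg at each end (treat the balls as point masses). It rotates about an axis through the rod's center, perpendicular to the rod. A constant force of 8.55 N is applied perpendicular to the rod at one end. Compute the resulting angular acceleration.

α ≈ 3.88 rad/s²

I_rod = (1/12)ML² = (1/12)(2.89)(0.795)² = 0.1522 kg·m².
I_balls = 2·m·(L/2)² = 2(2.29)(0.3975)² = 0.7237 kg·m².
Total I = 0.8759 kg·m².
τ = F·(L/2) = (8.55)(0.398) = 3.399 N·m.
α = τ/I = 3.399/0.8759 = 3.880 rad/s².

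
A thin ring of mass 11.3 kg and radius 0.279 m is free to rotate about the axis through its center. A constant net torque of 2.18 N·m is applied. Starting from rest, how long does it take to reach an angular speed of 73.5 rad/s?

t ≈ 29.7 s

I = MR² = (11.3)(0.279)² = 0.8796 kg·m².
α = τ/I = 2.18/0.8796 = 2.478 rad/s².
ω = αt ⇒ t = ω/α = 73.5/2.478 = 29.66 s.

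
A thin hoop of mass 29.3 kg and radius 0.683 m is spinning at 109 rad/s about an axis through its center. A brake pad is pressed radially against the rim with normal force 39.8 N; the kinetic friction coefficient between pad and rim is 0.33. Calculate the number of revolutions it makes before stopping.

≈ 1440 revolutions

I = MR² = (29.3)(0.683)² = 13.67 kg·m².
Friction force f = μN = (0.33)(39.8) = 13.13 N at the rim; torque magnitude τ = fR = 8.971 N·m, opposing ω.
|α| = τ/I = 8.971/13.67 = 0.6563 rad/s² (deceleration).
ω² = ω₀² − 2|α|θ with ω = 0 ⇒ θ = ω₀²/(2|α|) = 9051 rad = 1441 rev.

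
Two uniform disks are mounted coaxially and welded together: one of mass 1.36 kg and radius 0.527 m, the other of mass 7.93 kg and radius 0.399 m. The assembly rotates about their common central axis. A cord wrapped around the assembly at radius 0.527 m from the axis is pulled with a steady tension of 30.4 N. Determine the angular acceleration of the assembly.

α ≈ 19.5 rad/s²

I = ½M₁R₁² + ½M₂R₂² = ½(1.36)(0.527)² + ½(7.93)(0.399)² = 0.8201 kg·m².
τ = F r = (30.4)(0.527) = 16.02 N·m.
α = τ/I = 16.02/0.8201 = 19.54 rad/s².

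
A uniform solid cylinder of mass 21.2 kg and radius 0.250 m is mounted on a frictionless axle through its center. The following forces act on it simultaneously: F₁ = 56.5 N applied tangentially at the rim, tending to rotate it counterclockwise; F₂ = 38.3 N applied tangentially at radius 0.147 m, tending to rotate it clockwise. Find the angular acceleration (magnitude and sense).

I = ½MR² = (1/2)(21.2)(0.250)² = 0.6625 kg·m².
Taking counterclockwise as positive: τ₁ = +(56.5)(0.250) = +14.12 N·m; τ₂ = −(38.3)(0.147) = −5.630 N·m.
Net torque τ = 8.495 N·m.
α = τ/I = 8.495/0.6625 = 12.82 rad/s².

α ≈ 12.8 rad/s², counterclockwise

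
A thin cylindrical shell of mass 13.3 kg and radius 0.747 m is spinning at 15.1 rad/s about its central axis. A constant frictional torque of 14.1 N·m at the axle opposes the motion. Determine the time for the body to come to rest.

I = MR² = (13.3)(0.747)² = 7.422 kg·m².
The net torque has magnitude 14.1 N·m, opposing ω.
|α| = τ/I = 14.10/7.422 = 1.900 rad/s² (deceleration).
0 = ω₀ − |α|t ⇒ t = ω₀/|α| = 15.1/1.900 = 7.948 s.

t ≈ 7.95 s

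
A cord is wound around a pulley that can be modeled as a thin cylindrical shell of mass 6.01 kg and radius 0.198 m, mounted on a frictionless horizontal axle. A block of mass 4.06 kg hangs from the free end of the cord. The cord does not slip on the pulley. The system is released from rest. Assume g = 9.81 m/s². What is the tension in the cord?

I = MR² = (6.01)(0.198)² = 0.2356 kg·m².
Block: mg − T = ma. Pulley: TR = Iα. No-slip: a = αR, so T = (I/R²)a = 6.010·a.
Then mg = (m + 6.010)a, so a = (4.06)(9.81)/(4.06 + 6.010) = 3.955 m/s².
T = 6.010·a = 23.77 N.

T ≈ 23.8 N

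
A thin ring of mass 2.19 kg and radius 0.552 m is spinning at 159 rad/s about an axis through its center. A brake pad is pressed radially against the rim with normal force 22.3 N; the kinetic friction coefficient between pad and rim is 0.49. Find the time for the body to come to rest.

t ≈ 17.6 s

I = MR² = (2.19)(0.552)² = 0.6673 kg·m².
Friction force f = μN = (0.49)(22.3) = 10.93 N at the rim; torque magnitude τ = fR = 6.032 N·m, opposing ω.
|α| = τ/I = 6.032/0.6673 = 9.039 rad/s² (deceleration).
0 = ω₀ − |α|t ⇒ t = ω₀/|α| = 159/9.039 = 17.59 s.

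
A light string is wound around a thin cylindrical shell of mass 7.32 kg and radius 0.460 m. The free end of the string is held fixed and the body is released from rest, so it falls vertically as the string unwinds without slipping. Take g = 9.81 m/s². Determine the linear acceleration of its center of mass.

Translation: Mg − T = Ma. Rotation about the center: TR = Iα with I = MR².
With a = αR: T = (I/R²)a = M a, so Mg = (1 + 1.000)Ma.
a = g/(1 + 1.000) = 9.81/2.000 = 4.905 m/s².

a ≈ 4.91 m/s²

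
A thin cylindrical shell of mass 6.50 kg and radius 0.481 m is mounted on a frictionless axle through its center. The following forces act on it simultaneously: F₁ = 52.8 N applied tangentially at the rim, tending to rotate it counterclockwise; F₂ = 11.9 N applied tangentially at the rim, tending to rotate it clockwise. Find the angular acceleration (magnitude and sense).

α ≈ 13.1 rad/s², counterclockwise

I = MR² = (6.50)(0.481)² = 1.504 kg·m².
Taking counterclockwise as positive: τ₁ = +(52.8)(0.481) = +25.40 N·m; τ₂ = −(11.9)(0.481) = −5.724 N·m.
Net torque τ = 19.67 N·m.
α = τ/I = 19.67/1.504 = 13.08 rad/s².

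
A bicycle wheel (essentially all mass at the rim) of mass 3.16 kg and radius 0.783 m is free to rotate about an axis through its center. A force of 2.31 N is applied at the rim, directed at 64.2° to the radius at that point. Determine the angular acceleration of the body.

I = MR² = (3.16)(0.783)² = 1.937 kg·m².
Only the tangential component produces torque: τ = F R sinθ = (2.31)(0.783) sin 64.2° = 1.628 N·m.
Newton's second law for rotation, τ = Iα, gives α = τ/I = 1.628/1.937 = 0.8405 rad/s².

α ≈ 0.841 rad/s²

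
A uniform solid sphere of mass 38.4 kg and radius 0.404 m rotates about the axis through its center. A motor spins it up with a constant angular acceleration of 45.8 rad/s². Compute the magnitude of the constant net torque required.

τ ≈ 115 N·m

I = (2/5)MR² = (2/5)(38.4)(0.404)² = 2.507 kg·m².
τ = Iα = (2.507)(45.80) = 114.8 N·m.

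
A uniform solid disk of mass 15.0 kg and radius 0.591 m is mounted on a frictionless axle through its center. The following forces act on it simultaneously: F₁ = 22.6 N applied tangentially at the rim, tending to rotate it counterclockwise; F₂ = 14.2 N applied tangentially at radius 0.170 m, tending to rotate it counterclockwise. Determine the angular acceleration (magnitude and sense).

α ≈ 6.02 rad/s², counterclockwise

I = ½MR² = (1/2)(15.0)(0.591)² = 2.620 kg·m².
Taking counterclockwise as positive: τ₁ = +(22.6)(0.591) = +13.36 N·m; τ₂ = +(14.2)(0.170) = +2.414 N·m.
Net torque τ = 15.77 N·m.
α = τ/I = 15.77/2.620 = 6.020 rad/s².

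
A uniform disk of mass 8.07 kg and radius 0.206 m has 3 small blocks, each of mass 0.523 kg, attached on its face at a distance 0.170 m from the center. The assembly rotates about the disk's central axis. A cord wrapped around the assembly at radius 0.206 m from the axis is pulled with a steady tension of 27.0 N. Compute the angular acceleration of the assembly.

I_disk = ½MR² = ½(8.07)(0.206)² = 0.1712 kg·m².
I_blocks = 3·m·r² = 3(0.523)(0.170)² = 0.04534 kg·m².
Total I = 0.2166 kg·m².
τ = F r = (27.0)(0.206) = 5.562 N·m.
α = τ/I = 5.562/0.2166 = 25.68 rad/s².

α ≈ 25.7 rad/s²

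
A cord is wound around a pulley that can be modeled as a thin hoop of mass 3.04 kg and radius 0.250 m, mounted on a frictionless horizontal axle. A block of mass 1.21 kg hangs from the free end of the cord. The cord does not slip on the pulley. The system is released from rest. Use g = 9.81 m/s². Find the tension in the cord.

T ≈ 8.49 N

I = MR² = (3.04)(0.250)² = 0.1900 kg·m².
Block: mg − T = ma. Pulley: TR = Iα. No-slip: a = αR, so T = (I/R²)a = 3.040·a.
Then mg = (m + 3.040)a, so a = (1.21)(9.81)/(1.21 + 3.040) = 2.793 m/s².
T = 3.040·a = 8.491 N.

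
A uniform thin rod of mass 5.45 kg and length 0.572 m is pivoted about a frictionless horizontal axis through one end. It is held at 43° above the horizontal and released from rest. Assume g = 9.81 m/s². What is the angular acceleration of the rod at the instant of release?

α ≈ 18.8 rad/s²

About the pivot, I = (1/3)ML² = (1/3)(5.45)(0.572)² = 0.5944 kg·m².
The weight acts at the center, a distance L/2 = 0.2860 m from the pivot; τ = Mg(L/2) cos 43° = 11.18 N·m.
α = τ/I = 11.18/0.5944 = 18.81 rad/s².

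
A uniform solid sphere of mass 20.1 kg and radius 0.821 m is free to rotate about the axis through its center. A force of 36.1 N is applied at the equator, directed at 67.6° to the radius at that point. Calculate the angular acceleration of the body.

I = (2/5)MR² = (2/5)(20.1)(0.821)² = 5.419 kg·m².
Only the tangential component produces torque: τ = F R sinθ = (36.1)(0.821) sin 67.6° = 27.40 N·m.
From τ = Iα: α = 27.40/5.419 = 5.056 rad/s².

α ≈ 5.06 rad/s²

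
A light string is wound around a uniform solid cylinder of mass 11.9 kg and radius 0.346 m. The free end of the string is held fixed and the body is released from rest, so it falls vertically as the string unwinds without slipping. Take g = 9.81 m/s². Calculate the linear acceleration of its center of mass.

a ≈ 6.54 m/s²

Translation: Mg − T = Ma. Rotation about the center: TR = Iα with I = ½MR².
With a = αR: T = (I/R²)a = (1/2)M a, so Mg = (1 + 0.5000)Ma.
a = g/(1 + 0.5000) = 9.81/1.500 = 6.540 m/s².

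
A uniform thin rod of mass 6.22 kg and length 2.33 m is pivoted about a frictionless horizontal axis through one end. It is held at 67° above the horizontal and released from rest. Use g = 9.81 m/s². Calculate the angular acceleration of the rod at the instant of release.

About the pivot, I = (1/3)ML² = (1/3)(6.22)(2.33)² = 11.26 kg·m².
The weight acts at the center, a distance L/2 = 1.165 m from the pivot; τ = Mg(L/2) cos 67° = 27.78 N·m.
α = τ/I = 27.78/11.26 = 2.468 rad/s².

α ≈ 2.47 rad/s²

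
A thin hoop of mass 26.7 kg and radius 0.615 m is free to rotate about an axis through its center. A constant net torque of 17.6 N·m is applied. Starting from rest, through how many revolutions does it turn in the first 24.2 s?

I = MR² = (26.7)(0.615)² = 10.10 kg·m².
α = τ/I = 17.6/10.10 = 1.743 rad/s².
θ = ½αt² = ½(1.743)(24.2)² = 510.3 rad.
Revolutions = θ/(2π) = 81.22.

≈ 81.2 revolutions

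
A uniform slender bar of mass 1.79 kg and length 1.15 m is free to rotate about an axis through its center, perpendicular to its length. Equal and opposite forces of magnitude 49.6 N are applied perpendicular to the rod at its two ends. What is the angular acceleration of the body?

I = (1/12)ML² = (1/12)(1.79)(1.15)² = 0.1973 kg·m².
The couple gives τ = F·(L/2) + F·(L/2) = F L = (49.6)(1.15) = 57.04 N·m.
Newton's second law for rotation, τ = Iα, gives α = τ/I = 57.04/0.1973 = 289.1 rad/s².

α ≈ 289 rad/s²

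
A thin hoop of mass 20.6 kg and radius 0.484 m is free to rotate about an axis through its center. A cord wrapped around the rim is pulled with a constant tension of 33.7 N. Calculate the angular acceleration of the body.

α ≈ 3.38 rad/s²

I = MR² = (20.6)(0.484)² = 4.826 kg·m².
τ = F R = (33.7)(0.484) = 16.31 N·m.
From τ = Iα: α = 16.31/4.826 = 3.380 rad/s².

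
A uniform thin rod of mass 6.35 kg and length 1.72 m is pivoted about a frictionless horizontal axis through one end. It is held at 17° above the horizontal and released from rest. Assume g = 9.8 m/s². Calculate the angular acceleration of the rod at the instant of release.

About the pivot, I = (1/3)ML² = (1/3)(6.35)(1.72)² = 6.262 kg·m².
The weight acts at the center, a distance L/2 = 0.8600 m from the pivot; τ = Mg(L/2) cos 17° = 51.18 N·m.
α = τ/I = 51.18/6.262 = 8.173 rad/s².
(Equivalently α = (3g/(2L)) cos 17° = 8.173 rad/s².)

α ≈ 8.17 rad/s²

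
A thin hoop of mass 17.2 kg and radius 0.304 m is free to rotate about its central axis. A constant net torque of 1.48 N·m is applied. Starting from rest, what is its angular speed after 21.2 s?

ω ≈ 19.7 rad/s

I = MR² = (17.2)(0.304)² = 1.590 kg·m².
α = τ/I = 1.48/1.590 = 0.9311 rad/s².
ω = ω₀ + αt = 0 + (0.9311)(21.2) = 19.74 rad/s.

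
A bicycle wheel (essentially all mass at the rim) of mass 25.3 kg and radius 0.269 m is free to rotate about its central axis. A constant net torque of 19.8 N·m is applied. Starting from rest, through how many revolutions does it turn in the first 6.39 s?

I = MR² = (25.3)(0.269)² = 1.831 kg·m².
α = τ/I = 19.8/1.831 = 10.82 rad/s².
θ = ½αt² = ½(10.82)(6.39)² = 220.8 rad.
Revolutions = θ/(2π) = 35.14.

≈ 35.1 revolutions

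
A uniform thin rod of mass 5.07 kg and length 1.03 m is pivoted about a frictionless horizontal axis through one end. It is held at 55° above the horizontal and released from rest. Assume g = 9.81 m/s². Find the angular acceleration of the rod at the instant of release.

α ≈ 8.19 rad/s²

About the pivot, I = (1/3)ML² = (1/3)(5.07)(1.03)² = 1.793 kg·m².
The weight acts at the center, a distance L/2 = 0.5150 m from the pivot; τ = Mg(L/2) cos 55° = 14.69 N·m.
α = τ/I = 14.69/1.793 = 8.194 rad/s².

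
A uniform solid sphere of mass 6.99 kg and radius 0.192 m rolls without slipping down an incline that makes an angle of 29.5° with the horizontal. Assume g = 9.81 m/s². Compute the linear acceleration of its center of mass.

Translation along the incline: Mg sinθ − f = Ma.
Rotation about the center: fR = Iα with I = (2/5)MR². No-slip gives a = αR, so f = (I/R²)a = (2/5)M a.
Substituting: Mg sinθ = (1 + 0.4000)Ma, so a = g sinθ/(1 + 0.4000) = (9.81) sin 29.5° / 1.400 = 3.450 m/s².

a ≈ 3.45 m/s²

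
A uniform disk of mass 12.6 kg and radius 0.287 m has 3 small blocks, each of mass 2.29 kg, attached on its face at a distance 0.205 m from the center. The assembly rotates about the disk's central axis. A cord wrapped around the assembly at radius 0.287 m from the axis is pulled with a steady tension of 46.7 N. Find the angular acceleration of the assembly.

α ≈ 16.6 rad/s²

I_disk = ½MR² = ½(12.6)(0.287)² = 0.5189 kg·m².
I_blocks = 3·m·r² = 3(2.29)(0.205)² = 0.2887 kg·m².
Total I = 0.8076 kg·m².
τ = F r = (46.7)(0.287) = 13.40 N·m.
α = τ/I = 13.40/0.8076 = 16.60 rad/s².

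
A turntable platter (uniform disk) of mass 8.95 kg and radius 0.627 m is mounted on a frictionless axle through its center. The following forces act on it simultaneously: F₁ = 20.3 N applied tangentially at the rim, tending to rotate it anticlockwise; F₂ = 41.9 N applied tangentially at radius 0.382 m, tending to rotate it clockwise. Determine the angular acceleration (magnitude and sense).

I = ½MR² = (1/2)(8.95)(0.627)² = 1.759 kg·m².
Taking anticlockwise as positive: τ₁ = +(20.3)(0.627) = +12.73 N·m; τ₂ = −(41.9)(0.382) = −16.01 N·m.
Net torque τ = -3.278 N·m.
α = τ/I = -3.278/1.759 = -1.863 rad/s².

α ≈ 1.86 rad/s², clockwise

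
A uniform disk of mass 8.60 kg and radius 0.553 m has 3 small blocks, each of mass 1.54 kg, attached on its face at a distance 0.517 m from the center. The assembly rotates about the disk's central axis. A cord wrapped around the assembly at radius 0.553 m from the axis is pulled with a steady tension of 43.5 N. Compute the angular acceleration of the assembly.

I_disk = ½MR² = ½(8.60)(0.553)² = 1.315 kg·m².
I_blocks = 3·m·r² = 3(1.54)(0.517)² = 1.235 kg·m².
Total I = 2.550 kg·m².
τ = F r = (43.5)(0.553) = 24.06 N·m.
α = τ/I = 24.06/2.550 = 9.434 rad/s².

α ≈ 9.43 rad/s²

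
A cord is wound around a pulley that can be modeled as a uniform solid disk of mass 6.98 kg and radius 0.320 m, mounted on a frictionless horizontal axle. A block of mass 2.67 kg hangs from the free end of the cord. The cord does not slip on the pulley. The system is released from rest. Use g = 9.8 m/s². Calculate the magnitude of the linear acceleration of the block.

a ≈ 4.25 m/s²

I = ½MR² = (1/2)(6.98)(0.320)² = 0.3574 kg·m².
Block: mg − T = ma. Pulley: TR = Iα. No-slip: a = αR, so T = (I/R²)a = 3.490·a.
Then mg = (m + 3.490)a, so a = (2.67)(9.8)/(2.67 + 3.490) = 4.248 m/s².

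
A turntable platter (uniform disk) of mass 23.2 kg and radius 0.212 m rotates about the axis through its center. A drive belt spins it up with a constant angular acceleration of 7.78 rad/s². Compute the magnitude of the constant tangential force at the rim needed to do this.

I = ½MR² = (1/2)(23.2)(0.212)² = 0.5214 kg·m².
The required torque is τ = Iα = (0.5214)(7.780) = 4.056 N·m.
A tangential force at the rim gives τ = FR, so F = τ/R = 4.056/0.212 = 19.13 N.

F ≈ 19.1 N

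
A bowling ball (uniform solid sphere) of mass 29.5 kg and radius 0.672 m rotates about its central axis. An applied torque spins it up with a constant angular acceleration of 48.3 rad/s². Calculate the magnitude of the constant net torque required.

I = (2/5)MR² = (2/5)(29.5)(0.672)² = 5.329 kg·m².
τ = Iα = (5.329)(48.30) = 257.4 N·m.

τ ≈ 257 N·m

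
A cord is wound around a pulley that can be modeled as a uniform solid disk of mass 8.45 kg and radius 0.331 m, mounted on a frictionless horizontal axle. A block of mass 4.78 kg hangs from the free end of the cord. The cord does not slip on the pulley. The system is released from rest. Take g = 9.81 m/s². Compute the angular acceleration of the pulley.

I = ½MR² = (1/2)(8.45)(0.331)² = 0.4629 kg·m².
Block: mg − T = ma. Pulley: TR = Iα. No-slip: a = αR, so T = (I/R²)a = 4.225·a.
Then mg = (m + 4.225)a, so a = (4.78)(9.81)/(4.78 + 4.225) = 5.207 m/s².
α = a/R = 5.207/0.331 = 15.73 rad/s².

α ≈ 15.7 rad/s²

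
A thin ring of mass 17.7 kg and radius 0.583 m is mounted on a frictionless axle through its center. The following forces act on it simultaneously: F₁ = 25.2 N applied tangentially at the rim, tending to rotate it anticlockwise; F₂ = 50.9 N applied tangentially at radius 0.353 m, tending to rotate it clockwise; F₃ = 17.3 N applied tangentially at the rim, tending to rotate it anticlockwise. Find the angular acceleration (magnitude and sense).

α ≈ 1.13 rad/s², anticlockwise

I = MR² = (17.7)(0.583)² = 6.016 kg·m².
Taking anticlockwise as positive: τ₁ = +(25.2)(0.583) = +14.69 N·m; τ₂ = −(50.9)(0.353) = −17.97 N·m; τ₃ = +(17.3)(0.583) = +10.09 N·m.
Net torque τ = 6.810 N·m.
α = τ/I = 6.810/6.016 = 1.132 rad/s².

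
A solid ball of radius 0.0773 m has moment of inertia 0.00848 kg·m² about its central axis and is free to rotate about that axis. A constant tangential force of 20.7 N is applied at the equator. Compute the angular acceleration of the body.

α ≈ 189 rad/s²

τ = F R = (20.7)(0.0773) = 1.600 N·m.
From τ = Iα: α = 1.600/0.008480 = 188.7 rad/s².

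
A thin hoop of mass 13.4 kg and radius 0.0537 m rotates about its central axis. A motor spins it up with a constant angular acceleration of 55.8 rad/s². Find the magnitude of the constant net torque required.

τ ≈ 2.16 N·m

I = MR² = (13.4)(0.0537)² = 0.03864 kg·m².
τ = Iα = (0.03864)(55.80) = 2.156 N·m.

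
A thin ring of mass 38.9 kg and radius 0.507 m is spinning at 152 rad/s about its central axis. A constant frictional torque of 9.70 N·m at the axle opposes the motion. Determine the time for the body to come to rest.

t ≈ 157 s

I = MR² = (38.9)(0.507)² = 9.999 kg·m².
The net torque has magnitude 9.70 N·m, opposing ω.
|α| = τ/I = 9.700/9.999 = 0.9701 rad/s² (deceleration).
0 = ω₀ − |α|t ⇒ t = ω₀/|α| = 152/0.9701 = 156.7 s.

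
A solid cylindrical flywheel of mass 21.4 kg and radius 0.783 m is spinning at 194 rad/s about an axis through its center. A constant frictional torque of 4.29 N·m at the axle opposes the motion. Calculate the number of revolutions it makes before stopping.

≈ 4580 revolutions

I = ½MR² = (1/2)(21.4)(0.783)² = 6.560 kg·m².
The net torque has magnitude 4.29 N·m, opposing ω.
|α| = τ/I = 4.290/6.560 = 0.6540 rad/s² (deceleration).
ω² = ω₀² − 2|α|θ with ω = 0 ⇒ θ = ω₀²/(2|α|) = 28780 rad = 4580 rev.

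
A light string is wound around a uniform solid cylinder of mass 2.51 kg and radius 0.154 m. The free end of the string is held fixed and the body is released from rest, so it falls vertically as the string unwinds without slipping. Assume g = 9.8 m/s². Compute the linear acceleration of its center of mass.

Translation: Mg − T = Ma. Rotation about the center: TR = Iα with I = ½MR².
With a = αR: T = (I/R²)a = (1/2)M a, so Mg = (1 + 0.5000)Ma.
a = g/(1 + 0.5000) = 9.8/1.500 = 6.533 m/s².

a ≈ 6.53 m/s²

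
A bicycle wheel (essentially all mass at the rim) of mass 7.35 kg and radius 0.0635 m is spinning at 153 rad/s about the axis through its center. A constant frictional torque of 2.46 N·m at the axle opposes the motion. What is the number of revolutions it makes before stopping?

I = MR² = (7.35)(0.0635)² = 0.02964 kg·m².
The net torque has magnitude 2.46 N·m, opposing ω.
|α| = τ/I = 2.460/0.02964 = 83.00 rad/s² (deceleration).
ω² = ω₀² − 2|α|θ with ω = 0 ⇒ θ = ω₀²/(2|α|) = 141.0 rad = 22.44 rev.

≈ 22.4 revolutions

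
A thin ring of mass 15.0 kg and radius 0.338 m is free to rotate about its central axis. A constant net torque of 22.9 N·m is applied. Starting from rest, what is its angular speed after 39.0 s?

I = MR² = (15.0)(0.338)² = 1.714 kg·m².
α = τ/I = 22.9/1.714 = 13.36 rad/s².
ω = ω₀ + αt = 0 + (13.36)(39.0) = 521.2 rad/s.

ω ≈ 521 rad/s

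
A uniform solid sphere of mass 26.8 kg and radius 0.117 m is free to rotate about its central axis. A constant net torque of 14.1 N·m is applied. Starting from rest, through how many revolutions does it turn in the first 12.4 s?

≈ 1180 revolutions

I = (2/5)MR² = (2/5)(26.8)(0.117)² = 0.1467 kg·m².
α = τ/I = 14.1/0.1467 = 96.08 rad/s².
θ = ½αt² = ½(96.08)(12.4)² = 7387 rad.
Revolutions = θ/(2π) = 1176.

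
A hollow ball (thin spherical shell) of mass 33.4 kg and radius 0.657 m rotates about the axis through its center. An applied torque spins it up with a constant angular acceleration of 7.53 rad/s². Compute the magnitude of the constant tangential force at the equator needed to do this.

F ≈ 110 N

I = (2/3)MR² = (2/3)(33.4)(0.657)² = 9.611 kg·m².
The required torque is τ = Iα = (9.611)(7.530) = 72.37 N·m.
A tangential force at the equator gives τ = FR, so F = τ/R = 72.37/0.657 = 110.2 N.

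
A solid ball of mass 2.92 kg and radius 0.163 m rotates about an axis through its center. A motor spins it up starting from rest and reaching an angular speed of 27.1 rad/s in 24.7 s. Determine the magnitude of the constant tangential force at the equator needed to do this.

F ≈ 0.209 N

I = (2/5)MR² = (2/5)(2.92)(0.163)² = 0.03103 kg·m².
α = Δω/Δt = (27.1 − 0)/24.7 = 1.097 rad/s².
The required torque is τ = Iα = (0.03103)(1.097) = 0.03405 N·m.
A tangential force at the equator gives τ = FR, so F = τ/R = 0.03405/0.163 = 0.2089 N.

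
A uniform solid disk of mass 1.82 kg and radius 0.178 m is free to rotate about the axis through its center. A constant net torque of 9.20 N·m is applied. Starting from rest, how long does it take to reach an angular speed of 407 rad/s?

t ≈ 1.28 s

I = ½MR² = (1/2)(1.82)(0.178)² = 0.02883 kg·m².
α = τ/I = 9.20/0.02883 = 319.1 rad/s².
ω = αt ⇒ t = ω/α = 407/319.1 = 1.276 s.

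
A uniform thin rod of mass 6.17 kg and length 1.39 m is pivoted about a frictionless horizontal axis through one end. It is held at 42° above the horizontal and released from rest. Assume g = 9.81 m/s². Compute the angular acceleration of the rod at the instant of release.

About the pivot, I = (1/3)ML² = (1/3)(6.17)(1.39)² = 3.974 kg·m².
The weight acts at the center, a distance L/2 = 0.6950 m from the pivot; τ = Mg(L/2) cos 42° = 31.26 N·m.
α = τ/I = 31.26/3.974 = 7.867 rad/s².

α ≈ 7.87 rad/s²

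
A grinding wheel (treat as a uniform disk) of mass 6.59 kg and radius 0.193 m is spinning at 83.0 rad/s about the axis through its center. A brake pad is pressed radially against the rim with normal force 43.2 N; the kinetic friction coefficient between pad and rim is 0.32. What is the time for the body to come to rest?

t ≈ 3.82 s

I = ½MR² = (1/2)(6.59)(0.193)² = 0.1227 kg·m².
Friction force f = μN = (0.32)(43.2) = 13.82 N at the rim; torque magnitude τ = fR = 2.668 N·m, opposing ω.
|α| = τ/I = 2.668/0.1227 = 21.74 rad/s² (deceleration).
0 = ω₀ − |α|t ⇒ t = ω₀/|α| = 83.0/21.74 = 3.818 s.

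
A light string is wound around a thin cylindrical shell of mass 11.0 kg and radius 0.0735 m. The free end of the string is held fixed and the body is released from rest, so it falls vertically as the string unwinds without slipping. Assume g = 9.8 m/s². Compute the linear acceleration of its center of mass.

a ≈ 4.90 m/s²

Translation: Mg − T = Ma. Rotation about the center: TR = Iα with I = MR².
With a = αR: T = (I/R²)a = M a, so Mg = (1 + 1.000)Ma.
a = g/(1 + 1.000) = 9.8/2.000 = 4.900 m/s².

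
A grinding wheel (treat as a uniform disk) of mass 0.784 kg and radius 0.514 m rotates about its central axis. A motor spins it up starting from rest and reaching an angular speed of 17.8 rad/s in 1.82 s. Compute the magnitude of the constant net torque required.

I = ½MR² = (1/2)(0.784)(0.514)² = 0.1036 kg·m².
α = Δω/Δt = (17.8 − 0)/1.82 = 9.780 rad/s².
τ = Iα = (0.1036)(9.780) = 1.013 N·m.

τ ≈ 1.01 N·m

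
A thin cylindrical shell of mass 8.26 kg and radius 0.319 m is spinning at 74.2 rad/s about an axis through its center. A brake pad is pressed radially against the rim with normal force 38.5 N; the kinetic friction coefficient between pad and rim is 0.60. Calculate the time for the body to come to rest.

t ≈ 8.46 s

I = MR² = (8.26)(0.319)² = 0.8405 kg·m².
Friction force f = μN = (0.60)(38.5) = 23.10 N at the rim; torque magnitude τ = fR = 7.369 N·m, opposing ω.
|α| = τ/I = 7.369/0.8405 = 8.767 rad/s² (deceleration).
0 = ω₀ − |α|t ⇒ t = ω₀/|α| = 74.2/8.767 = 8.464 s.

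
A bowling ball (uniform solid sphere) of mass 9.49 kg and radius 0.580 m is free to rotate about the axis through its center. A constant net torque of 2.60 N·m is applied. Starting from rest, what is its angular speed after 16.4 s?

I = (2/5)MR² = (2/5)(9.49)(0.580)² = 1.277 kg·m².
α = τ/I = 2.60/1.277 = 2.036 rad/s².
ω = ω₀ + αt = 0 + (2.036)(16.4) = 33.39 rad/s.

ω ≈ 33.4 rad/s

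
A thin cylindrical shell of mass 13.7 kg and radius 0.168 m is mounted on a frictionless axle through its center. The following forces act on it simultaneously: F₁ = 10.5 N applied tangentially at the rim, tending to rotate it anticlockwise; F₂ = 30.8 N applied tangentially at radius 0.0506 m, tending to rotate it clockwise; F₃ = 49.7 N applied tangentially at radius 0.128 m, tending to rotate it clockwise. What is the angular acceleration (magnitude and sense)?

α ≈ 15.9 rad/s², clockwise

I = MR² = (13.7)(0.168)² = 0.3867 kg·m².
Taking anticlockwise as positive: τ₁ = +(10.5)(0.168) = +1.764 N·m; τ₂ = −(30.8)(0.0506) = −1.558 N·m; τ₃ = −(49.7)(0.128) = −6.362 N·m.
Net torque τ = -6.156 N·m.
α = τ/I = -6.156/0.3867 = -15.92 rad/s².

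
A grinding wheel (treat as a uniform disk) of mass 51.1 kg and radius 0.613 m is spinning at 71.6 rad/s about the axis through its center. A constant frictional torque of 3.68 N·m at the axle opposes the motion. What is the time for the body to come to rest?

t ≈ 187 s

I = ½MR² = (1/2)(51.1)(0.613)² = 9.601 kg·m².
The net torque has magnitude 3.68 N·m, opposing ω.
|α| = τ/I = 3.680/9.601 = 0.3833 rad/s² (deceleration).
0 = ω₀ − |α|t ⇒ t = ω₀/|α| = 71.6/0.3833 = 186.8 s.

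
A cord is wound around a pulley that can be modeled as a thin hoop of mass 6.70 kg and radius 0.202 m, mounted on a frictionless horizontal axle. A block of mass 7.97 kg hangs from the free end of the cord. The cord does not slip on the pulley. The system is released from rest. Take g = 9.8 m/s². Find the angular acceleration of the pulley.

I = MR² = (6.70)(0.202)² = 0.2734 kg·m².
Block: mg − T = ma. Pulley: TR = Iα. No-slip: a = αR, so T = (I/R²)a = 6.700·a.
Then mg = (m + 6.700)a, so a = (7.97)(9.8)/(7.97 + 6.700) = 5.324 m/s².
α = a/R = 5.324/0.202 = 26.36 rad/s².

α ≈ 26.4 rad/s²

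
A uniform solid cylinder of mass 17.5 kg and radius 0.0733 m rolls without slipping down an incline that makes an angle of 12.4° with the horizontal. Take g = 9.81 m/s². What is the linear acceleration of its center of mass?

a ≈ 1.40 m/s²

Translation along the incline: Mg sinθ − f = Ma.
Rotation about the center: fR = Iα with I = ½MR². No-slip gives a = αR, so f = (I/R²)a = (1/2)M a.
Substituting: Mg sinθ = (1 + 0.5000)Ma, so a = g sinθ/(1 + 0.5000) = (9.81) sin 12.4° / 1.500 = 1.404 m/s².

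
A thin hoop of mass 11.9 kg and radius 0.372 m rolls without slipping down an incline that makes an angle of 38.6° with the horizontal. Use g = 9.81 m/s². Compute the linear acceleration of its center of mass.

a ≈ 3.06 m/s²

Translation along the incline: Mg sinθ − f = Ma.
Rotation about the center: fR = Iα with I = MR². No-slip gives a = αR, so f = (I/R²)a = M a.
Substituting: Mg sinθ = (1 + 1.000)Ma, so a = g sinθ/(1 + 1.000) = (9.81) sin 38.6° / 2.000 = 3.060 m/s².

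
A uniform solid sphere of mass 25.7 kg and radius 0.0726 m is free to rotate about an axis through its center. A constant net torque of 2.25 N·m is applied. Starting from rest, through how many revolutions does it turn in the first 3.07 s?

I = (2/5)MR² = (2/5)(25.7)(0.0726)² = 0.05418 kg·m².
α = τ/I = 2.25/0.05418 = 41.53 rad/s².
θ = ½αt² = ½(41.53)(3.07)² = 195.7 rad.
Revolutions = θ/(2π) = 31.14.

≈ 31.1 revolutions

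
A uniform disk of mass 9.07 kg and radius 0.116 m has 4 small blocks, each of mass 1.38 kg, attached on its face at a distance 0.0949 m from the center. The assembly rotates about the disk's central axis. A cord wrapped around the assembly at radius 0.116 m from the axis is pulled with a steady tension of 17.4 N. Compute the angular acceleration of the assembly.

α ≈ 18.2 rad/s²

I_disk = ½MR² = ½(9.07)(0.116)² = 0.06102 kg·m².
I_blocks = 4·m·r² = 4(1.38)(0.0949)² = 0.04971 kg·m².
Total I = 0.1107 kg·m².
τ = F r = (17.4)(0.116) = 2.018 N·m.
α = τ/I = 2.018/0.1107 = 18.23 rad/s².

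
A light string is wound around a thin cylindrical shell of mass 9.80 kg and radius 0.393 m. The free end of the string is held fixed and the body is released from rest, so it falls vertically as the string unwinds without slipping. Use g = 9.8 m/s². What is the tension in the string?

Translation: Mg − T = Ma. Rotation about the center: TR = Iα with I = MR².
With a = αR: T = (I/R²)a = M a, so Mg = (1 + 1.000)Ma.
a = g/(1 + 1.000) = 9.8/2.000 = 4.900 m/s².
T = 1.000·M·a = (1.000)(9.80)(4.900) = 48.02 N.

T ≈ 48.0 N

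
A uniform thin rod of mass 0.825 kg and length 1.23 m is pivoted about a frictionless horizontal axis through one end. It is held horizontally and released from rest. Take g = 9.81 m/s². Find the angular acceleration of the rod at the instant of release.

α ≈ 12.0 rad/s²

About the pivot, I = (1/3)ML² = (1/3)(0.825)(1.23)² = 0.4160 kg·m².
The weight acts at the center, a distance L/2 = 0.6150 m from the pivot; τ = Mg(L/2) = 4.977 N·m.
α = τ/I = 4.977/0.4160 = 11.96 rad/s².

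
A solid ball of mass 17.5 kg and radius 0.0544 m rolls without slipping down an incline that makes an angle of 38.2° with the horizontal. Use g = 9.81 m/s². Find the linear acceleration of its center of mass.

a ≈ 4.33 m/s²

Translation along the incline: Mg sinθ − f = Ma.
Rotation about the center: fR = Iα with I = (2/5)MR². No-slip gives a = αR, so f = (I/R²)a = (2/5)M a.
Substituting: Mg sinθ = (1 + 0.4000)Ma, so a = g sinθ/(1 + 0.4000) = (9.81) sin 38.2° / 1.400 = 4.333 m/s².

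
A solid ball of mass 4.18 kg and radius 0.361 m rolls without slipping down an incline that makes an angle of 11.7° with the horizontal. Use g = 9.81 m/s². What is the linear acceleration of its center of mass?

Translation along the incline: Mg sinθ − f = Ma.
Rotation about the center: fR = Iα with I = (2/5)MR². No-slip gives a = αR, so f = (I/R²)a = (2/5)M a.
Substituting: Mg sinθ = (1 + 0.4000)Ma, so a = g sinθ/(1 + 0.4000) = (9.81) sin 11.7° / 1.400 = 1.421 m/s².

a ≈ 1.42 m/s²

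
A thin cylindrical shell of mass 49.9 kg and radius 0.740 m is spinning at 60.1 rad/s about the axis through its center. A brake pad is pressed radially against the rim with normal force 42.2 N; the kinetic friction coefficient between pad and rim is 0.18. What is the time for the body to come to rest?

t ≈ 292 s

I = MR² = (49.9)(0.740)² = 27.33 kg·m².
Friction force f = μN = (0.18)(42.2) = 7.596 N at the rim; torque magnitude τ = fR = 5.621 N·m, opposing ω.
|α| = τ/I = 5.621/27.33 = 0.2057 rad/s² (deceleration).
0 = ω₀ − |α|t ⇒ t = ω₀/|α| = 60.1/0.2057 = 292.2 s.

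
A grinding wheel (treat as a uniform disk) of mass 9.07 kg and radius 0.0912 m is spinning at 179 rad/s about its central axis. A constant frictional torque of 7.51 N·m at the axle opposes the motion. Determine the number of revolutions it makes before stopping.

I = ½MR² = (1/2)(9.07)(0.0912)² = 0.03772 kg·m².
The net torque has magnitude 7.51 N·m, opposing ω.
|α| = τ/I = 7.510/0.03772 = 199.1 rad/s² (deceleration).
ω² = ω₀² − 2|α|θ with ω = 0 ⇒ θ = ω₀²/(2|α|) = 80.46 rad = 12.81 rev.

≈ 12.8 revolutions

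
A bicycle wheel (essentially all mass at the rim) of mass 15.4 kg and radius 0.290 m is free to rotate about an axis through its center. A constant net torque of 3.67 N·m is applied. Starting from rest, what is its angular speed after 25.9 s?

ω ≈ 73.4 rad/s

I = MR² = (15.4)(0.290)² = 1.295 kg·m².
α = τ/I = 3.67/1.295 = 2.834 rad/s².
ω = ω₀ + αt = 0 + (2.834)(25.9) = 73.39 rad/s.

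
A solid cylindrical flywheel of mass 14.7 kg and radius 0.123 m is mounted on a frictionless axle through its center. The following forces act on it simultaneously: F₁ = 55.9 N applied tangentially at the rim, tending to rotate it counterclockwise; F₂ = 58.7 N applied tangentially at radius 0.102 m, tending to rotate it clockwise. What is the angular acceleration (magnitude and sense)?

I = ½MR² = (1/2)(14.7)(0.123)² = 0.1112 kg·m².
Taking counterclockwise as positive: τ₁ = +(55.9)(0.123) = +6.876 N·m; τ₂ = −(58.7)(0.102) = −5.987 N·m.
Net torque τ = 0.8883 N·m.
α = τ/I = 0.8883/0.1112 = 7.988 rad/s².

α ≈ 7.99 rad/s², counterclockwise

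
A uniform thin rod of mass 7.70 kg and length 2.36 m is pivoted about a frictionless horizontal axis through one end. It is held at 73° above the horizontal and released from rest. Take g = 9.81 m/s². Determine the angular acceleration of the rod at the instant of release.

α ≈ 1.82 rad/s²

About the pivot, I = (1/3)ML² = (1/3)(7.70)(2.36)² = 14.30 kg·m².
The weight acts at the center, a distance L/2 = 1.180 m from the pivot; τ = Mg(L/2) cos 73° = 26.06 N·m.
α = τ/I = 26.06/14.30 = 1.823 rad/s².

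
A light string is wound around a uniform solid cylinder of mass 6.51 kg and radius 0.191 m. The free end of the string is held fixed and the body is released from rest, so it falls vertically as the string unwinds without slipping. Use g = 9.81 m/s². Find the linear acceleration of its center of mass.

a ≈ 6.54 m/s²

Translation: Mg − T = Ma. Rotation about the center: TR = Iα with I = ½MR².
With a = αR: T = (I/R²)a = (1/2)M a, so Mg = (1 + 0.5000)Ma.
a = g/(1 + 0.5000) = 9.81/1.500 = 6.540 m/s².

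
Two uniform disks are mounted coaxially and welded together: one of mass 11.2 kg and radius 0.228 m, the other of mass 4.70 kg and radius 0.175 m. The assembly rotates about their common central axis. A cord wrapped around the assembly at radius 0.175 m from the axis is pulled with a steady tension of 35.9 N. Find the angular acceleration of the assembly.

α ≈ 17.3 rad/s²

I = ½M₁R₁² + ½M₂R₂² = ½(11.2)(0.228)² + ½(4.70)(0.175)² = 0.3631 kg·m².
τ = F r = (35.9)(0.175) = 6.282 N·m.
α = τ/I = 6.282/0.3631 = 17.30 rad/s².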